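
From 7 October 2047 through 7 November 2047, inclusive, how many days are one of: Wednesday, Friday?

7 October 2047 is a Monday.
That's 32 days from start to end, counting both.
32 = 7 × 4 + 4, so there are 4 full weeks plus 4 extra days.
Each full week contributes 2 days from the set (Wed, Fri): 4 × 2 = 8.
The 4 extra days are Monday, Tuesday, Wednesday, Thursday — 1 of them qualifies.
Total: 8 + 1 = 9.

9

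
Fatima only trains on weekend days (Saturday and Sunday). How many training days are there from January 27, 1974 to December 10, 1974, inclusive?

January 27, 1974 is a Sunday.
That's 318 days from start to end, counting both.
318 = 7 × 45 + 3, so there are 45 full weeks plus 3 extra days.
Each full week contributes 2 weekend days (Sat, Sun): 45 × 2 = 90.
The 3 extra days are Sun, Mon, Tue — 1 of them qualifies.
Total: 90 + 1 = 91.

91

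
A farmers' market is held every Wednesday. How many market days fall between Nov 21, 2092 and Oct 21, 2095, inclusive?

Nov 21, 2092 is a Friday.
From Nov 21, 2092 to Oct 21, 2095 is 1065 days inclusive.
1065 = 7 × 152 + 1, so there are 152 full weeks plus 1 extra day.
Each full week contributes one Wednesday: 152 so far.
The 1 extra day is Fri — none qualify.
Total: 152 + 0 = 152.

152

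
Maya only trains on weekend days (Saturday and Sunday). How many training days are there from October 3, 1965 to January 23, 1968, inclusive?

241

October 3, 1965 is a Sunday.
The range spans 843 days (inclusive of both endpoints).
843 = 7 × 120 + 3, so there are 120 full weeks plus 3 extra days.
Each full week contributes 2 weekend days (Sat, Sun): 120 × 2 = 240.
The 3 extra days are Sunday, Monday, Tuesday — 1 of them qualifies.
Total: 240 + 1 = 241.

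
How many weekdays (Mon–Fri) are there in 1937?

261

1937-01-01 is a Friday.
That's 365 days from start to end, counting both.
365 = 7 × 52 + 1, so there are 52 full weeks plus 1 extra day.
Each full week contributes 5 weekdays (Mon–Fri): 52 × 5 = 260.
The 1 extra day is Fri — 1 of them qualifies.
Total: 260 + 1 = 261.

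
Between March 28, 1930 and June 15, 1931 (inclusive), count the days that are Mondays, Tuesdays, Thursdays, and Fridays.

March 28, 1930 is a Friday.
The range spans 445 days (inclusive of both endpoints).
445 = 7 × 63 + 4, so there are 63 full weeks plus 4 extra days.
Each full week contributes 4 days from the set (Mon, Tue, Thu, Fri): 63 × 4 = 252.
The 4 extra days are Friday, Saturday, Sunday, Monday — 2 of them qualify.
Total: 252 + 2 = 254.

254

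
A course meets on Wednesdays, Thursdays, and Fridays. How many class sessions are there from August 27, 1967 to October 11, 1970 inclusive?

August 27, 1967 is a Sunday.
That's 1142 days from start to end, counting both.
1142 = 7 × 163 + 1, so there are 163 full weeks plus 1 extra day.
Each full week contributes 3 days from the set (Wed, Thu, Fri): 163 × 3 = 489.
The 1 extra day is Sunday — none qualify.
Total: 489 + 0 = 489.

489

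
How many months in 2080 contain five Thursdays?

A month has five Thursdays exactly when Thursday falls within its first (length − 28) days.
Jan: 31 days, starts Mon → 5 of Mon, Tue, Wed
Feb: 29 days, starts Thu → 5 of Thu ✓
Mar: 31 days, starts Fri → 5 of Fri, Sat, Sun
Apr: 30 days, starts Mon → 5 of Mon, Tue
May: 31 days, starts Wed → 5 of Wed, Thu, Fri ✓
Jun: 30 days, starts Sat → 5 of Sat, Sun
Jul: 31 days, starts Mon → 5 of Mon, Tue, Wed
Aug: 31 days, starts Thu → 5 of Thu, Fri, Sat ✓
Sep: 30 days, starts Sun → 5 of Sun, Mon
Oct: 31 days, starts Tue → 5 of Tue, Wed, Thu ✓
Nov: 30 days, starts Fri → 5 of Fri, Sat
Dec: 31 days, starts Sun → 5 of Sun, Mon, Tue
Months with five Thursdays: Feb, May, Aug, Oct.

4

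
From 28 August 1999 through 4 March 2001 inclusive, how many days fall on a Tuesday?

79

28 August 1999 is a Saturday.
That's 555 days from start to end, counting both.
555 = 7 × 79 + 2, so there are 79 full weeks plus 2 extra days.
Each full week contributes one Tuesday: 79 so far.
The 2 extra days are Saturday, Sunday — none qualify.
Total: 79 + 0 = 79.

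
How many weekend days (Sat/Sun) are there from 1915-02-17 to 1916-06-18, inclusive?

1915-02-17 is a Wednesday.
That's 488 days from start to end, counting both.
488 = 7 × 69 + 5, so there are 69 full weeks plus 5 extra days.
Each full week contributes 2 weekend days (Sat, Sun): 69 × 2 = 138.
The 5 extra days are Wed, Thu, Fri, Sat, Sun — 2 of them qualify.
Total: 138 + 2 = 140.

140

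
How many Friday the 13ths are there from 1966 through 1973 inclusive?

13

Friday-the-13ths by year:
1966: May
1967: Jan, Oct
1968: Sep, Dec
1969: Jun
1970: Feb, Mar, Nov
1971: Aug
1972: Oct
1973: Apr, Jul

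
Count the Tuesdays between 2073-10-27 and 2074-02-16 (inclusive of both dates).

16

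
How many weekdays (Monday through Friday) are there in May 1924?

May 1, 1924 is a Thursday.
That's 31 days from start to end, counting both.
31 = 7 × 4 + 3, so there are 4 full weeks plus 3 extra days.
Each full week contributes 5 weekdays (Mon–Fri): 4 × 5 = 20.
The 3 extra days are Thu, Fri, Sat — 2 of them qualify.
Total: 20 + 2 = 22.

22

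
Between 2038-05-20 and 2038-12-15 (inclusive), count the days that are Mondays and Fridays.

2038-05-20 is a Thursday.
The range spans 210 days (inclusive of both endpoints).
210 = 7 × 30, so the span is exactly 30 full weeks.
Each full week contributes 2 days from the set (Mon, Fri): 30 × 2 = 60.
Total: 60.

60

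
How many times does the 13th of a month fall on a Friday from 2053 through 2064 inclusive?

Friday-the-13ths by year:
2053: Jun
2054: Feb, Mar, Nov
2055: Aug
2056: Oct
2057: Apr, Jul
2058: Sep, Dec
2059: Jun
2060: Feb, Aug
2061: May
2062: Jan, Oct
2063: Apr, Jul
2064: Jun

19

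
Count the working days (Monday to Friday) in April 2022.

21

Apr 1, 2022 is a Friday.
From Apr 1, 2022 to Apr 30, 2022 is 30 days inclusive.
30 = 7 × 4 + 2, so there are 4 full weeks plus 2 extra days.
Each full week contributes 5 weekdays (Mon–Fri): 4 × 5 = 20.
The 2 extra days are Fri, Sat — 1 of them qualifies.
Total: 20 + 1 = 21.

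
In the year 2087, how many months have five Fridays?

4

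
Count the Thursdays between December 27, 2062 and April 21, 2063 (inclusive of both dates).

17

December 27, 2062 is a Wednesday.
From December 27, 2062 to April 21, 2063 is 116 days inclusive.
116 = 7 × 16 + 4, so there are 16 full weeks plus 4 extra days.
Each full week contributes one Thursday: 16 so far.
The 4 extra days are Wednesday, Thursday, Friday, Saturday — 1 of them qualifies.
Total: 16 + 1 = 17.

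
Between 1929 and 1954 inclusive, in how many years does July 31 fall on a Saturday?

4

Day of week of July 31 in each year:
1929: Wed, 1930: Thu, 1931: Fri, 1932: Sun, 1933: Mon, 1934: Tue, 1935: Wed, 1936: Fri, 1937: Sat ✓, 1938: Sun, 1939: Mon, 1940: Wed, 1941: Thu, 1942: Fri, 1943: Sat ✓, 1944: Mon, 1945: Tue, 1946: Wed, 1947: Thu, 1948: Sat ✓, 1949: Sun, 1950: Mon, 1951: Tue, 1952: Thu, 1953: Fri, 1954: Sat ✓
Saturdays: 1937, 1943, 1948, 1954.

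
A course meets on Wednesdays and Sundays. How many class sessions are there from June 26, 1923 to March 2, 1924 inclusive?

72

June 26, 1923 is a Tuesday.
That's 251 days from start to end, counting both.
251 = 7 × 35 + 6, so there are 35 full weeks plus 6 extra days.
Each full week contributes 2 days from the set (Wed, Sun): 35 × 2 = 70.
The 6 extra days are Tue, Wed, Thu, Fri, Sat, Sun — 2 of them qualify.
Total: 70 + 2 = 72.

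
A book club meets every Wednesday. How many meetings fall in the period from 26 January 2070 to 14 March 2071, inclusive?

26 January 2070 is a Sunday.
The range spans 413 days (inclusive of both endpoints).
413 = 7 × 59, so the span is exactly 59 full weeks.
Each full week contributes one Wednesday: 59 so far.

59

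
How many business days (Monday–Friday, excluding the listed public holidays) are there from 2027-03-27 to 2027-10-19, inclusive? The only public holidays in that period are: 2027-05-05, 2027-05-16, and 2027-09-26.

146 business days

2027-03-27 is a Saturday.
The range spans 207 days (inclusive of both endpoints).
207 = 7 × 29 + 4, so there are 29 full weeks plus 4 extra days.
Each full week contributes 5 weekdays (Mon–Fri): 29 × 5 = 145.
The 4 extra days are Sat, Sun, Mon, Tue — 2 of them qualify.
Total: 145 + 2 = 147.
Holidays: 2027-05-05 (Wed); 2027-05-16 (Sun); 2027-09-26 (Sun).
1 of the 3 holidays fall on weekdays; the rest are weekends and were already excluded.
Business days: 147 − 1 = 146.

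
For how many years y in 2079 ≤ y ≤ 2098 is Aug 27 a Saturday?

2

Day of week of August 27 in each year:
2079: Sun, 2080: Tue, 2081: Wed, 2082: Thu, 2083: Fri, 2084: Sun, 2085: Mon, 2086: Tue, 2087: Wed, 2088: Fri, 2089: Sat ✓, 2090: Sun, 2091: Mon, 2092: Wed, 2093: Thu, 2094: Fri, 2095: Sat ✓, 2096: Mon, 2097: Tue, 2098: Wed
Saturdays: 2089, 2095.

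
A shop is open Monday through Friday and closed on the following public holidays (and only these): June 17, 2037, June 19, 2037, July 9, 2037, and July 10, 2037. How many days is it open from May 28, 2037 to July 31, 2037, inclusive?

May 28, 2037 is a Thursday.
That's 65 days from start to end, counting both.
65 = 7 × 9 + 2, so there are 9 full weeks plus 2 extra days.
Each full week contributes 5 weekdays (Mon–Fri): 9 × 5 = 45.
The 2 extra days are Thursday, Friday — 2 of them qualify.
Total: 45 + 2 = 47.
Holidays: June 17, 2037 (Wed); June 19, 2037 (Fri); July 9, 2037 (Thu); July 10, 2037 (Fri).
All 4 holidays fall on weekdays, so subtract 4.
Business days: 47 − 4 = 43.

43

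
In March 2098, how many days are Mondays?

5

1 March 2098 is a Saturday.
That's 31 days from start to end, counting both.
31 = 7 × 4 + 3, so there are 4 full weeks plus 3 extra days.
Each full week contributes one Monday: 4 so far.
The 3 extra days are Saturday, Sunday, Monday — 1 of them qualifies.
Total: 4 + 1 = 5.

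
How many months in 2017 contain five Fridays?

A month has five Fridays exactly when Friday falls within its first (length − 28) days.
Jan: 31 days, starts Sun → 5 of Sun, Mon, Tue
Feb: 28 days, starts Wed → 5 of (none)
Mar: 31 days, starts Wed → 5 of Wed, Thu, Fri ✓
Apr: 30 days, starts Sat → 5 of Sat, Sun
May: 31 days, starts Mon → 5 of Mon, Tue, Wed
Jun: 30 days, starts Thu → 5 of Thu, Fri ✓
Jul: 31 days, starts Sat → 5 of Sat, Sun, Mon
Aug: 31 days, starts Tue → 5 of Tue, Wed, Thu
Sep: 30 days, starts Fri → 5 of Fri, Sat ✓
Oct: 31 days, starts Sun → 5 of Sun, Mon, Tue
Nov: 30 days, starts Wed → 5 of Wed, Thu
Dec: 31 days, starts Fri → 5 of Fri, Sat, Sun ✓
Months with five Fridays: Mar, Jun, Sep, Dec.

4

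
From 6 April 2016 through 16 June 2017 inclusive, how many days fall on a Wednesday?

63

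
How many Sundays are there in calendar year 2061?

52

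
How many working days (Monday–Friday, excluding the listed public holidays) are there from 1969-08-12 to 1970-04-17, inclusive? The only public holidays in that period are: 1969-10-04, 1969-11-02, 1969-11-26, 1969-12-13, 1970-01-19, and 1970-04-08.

1969-08-12 is a Tuesday.
The range spans 249 days (inclusive of both endpoints).
249 = 7 × 35 + 4, so there are 35 full weeks plus 4 extra days.
Each full week contributes 5 weekdays (Mon–Fri): 35 × 5 = 175.
The 4 extra days are Tuesday, Wednesday, Thursday, Friday — 4 of them qualify.
Total: 175 + 4 = 179.
Holidays: 1969-10-04 (Sat); 1969-11-02 (Sun); 1969-11-26 (Wed); 1969-12-13 (Sat); 1970-01-19 (Mon); 1970-04-08 (Wed).
3 of the 6 holidays fall on weekdays; the rest are weekends and were already excluded.
Business days: 179 − 3 = 176.

176 working days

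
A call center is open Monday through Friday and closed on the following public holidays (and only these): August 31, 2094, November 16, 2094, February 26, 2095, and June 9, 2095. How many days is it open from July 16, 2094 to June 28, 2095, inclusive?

July 16, 2094 is a Friday.
The range spans 348 days (inclusive of both endpoints).
348 = 7 × 49 + 5, so there are 49 full weeks plus 5 extra days.
Each full week contributes 5 weekdays (Mon–Fri): 49 × 5 = 245.
The 5 extra days are Friday, Saturday, Sunday, Monday, Tuesday — 3 of them qualify.
Total: 245 + 3 = 248.
Holidays: August 31, 2094 (Tue); November 16, 2094 (Tue); February 26, 2095 (Sat); June 9, 2095 (Thu).
3 of the 4 holidays fall on weekdays; the rest are weekends and were already excluded.
Business days: 248 − 3 = 245.

245 working days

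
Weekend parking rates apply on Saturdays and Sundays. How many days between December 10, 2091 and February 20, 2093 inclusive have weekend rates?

124

December 10, 2091 is a Monday.
From December 10, 2091 to February 20, 2093 is 439 days inclusive.
439 = 7 × 62 + 5, so there are 62 full weeks plus 5 extra days.
Each full week contributes 2 weekend days (Sat, Sun): 62 × 2 = 124.
The 5 extra days are Mon, Tue, Wed, Thu, Fri — none qualify.
Total: 124 + 0 = 124.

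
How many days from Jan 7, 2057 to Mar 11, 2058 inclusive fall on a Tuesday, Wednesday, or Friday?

Jan 7, 2057 is a Sunday.
The range spans 429 days (inclusive of both endpoints).
429 = 7 × 61 + 2, so there are 61 full weeks plus 2 extra days.
Each full week contributes 3 days from the set (Tue, Wed, Fri): 61 × 3 = 183.
The 2 extra days are Sun, Mon — none qualify.
Total: 183 + 0 = 183.

183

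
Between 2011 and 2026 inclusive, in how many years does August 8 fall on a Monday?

Day of week of August 8 in each year:
2011: Mon ✓, 2012: Wed, 2013: Thu, 2014: Fri, 2015: Sat, 2016: Mon ✓, 2017: Tue, 2018: Wed, 2019: Thu, 2020: Sat, 2021: Sun, 2022: Mon ✓, 2023: Tue, 2024: Thu, 2025: Fri, 2026: Sat
Mondays: 2011, 2016, 2022.

3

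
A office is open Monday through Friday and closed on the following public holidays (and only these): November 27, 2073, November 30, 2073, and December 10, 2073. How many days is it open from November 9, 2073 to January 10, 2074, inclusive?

November 9, 2073 is a Thursday.
From November 9, 2073 to January 10, 2074 is 63 days inclusive.
63 = 7 × 9, so the span is exactly 9 full weeks.
Each full week contributes 5 weekdays (Mon–Fri): 9 × 5 = 45.
Total: 45.
Holidays: November 27, 2073 (Mon); November 30, 2073 (Thu); December 10, 2073 (Sun).
2 of the 3 holidays fall on weekdays; the rest are weekends and were already excluded.
Business days: 45 − 2 = 43.

43 working days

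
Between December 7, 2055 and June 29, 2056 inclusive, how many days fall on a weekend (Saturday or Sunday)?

58

December 7, 2055 is a Tuesday.
The range spans 206 days (inclusive of both endpoints).
206 = 7 × 29 + 3, so there are 29 full weeks plus 3 extra days.
Each full week contributes 2 weekend days (Sat, Sun): 29 × 2 = 58.
The 3 extra days are Tuesday, Wednesday, Thursday — none qualify.
Total: 58 + 0 = 58.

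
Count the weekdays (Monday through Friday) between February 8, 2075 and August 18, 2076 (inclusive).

February 8, 2075 is a Friday.
The range spans 558 days (inclusive of both endpoints).
558 = 7 × 79 + 5, so there are 79 full weeks plus 5 extra days.
Each full week contributes 5 weekdays (Mon–Fri): 79 × 5 = 395.
The 5 extra days are Fri, Sat, Sun, Mon, Tue — 3 of them qualify.
Total: 395 + 3 = 398.

398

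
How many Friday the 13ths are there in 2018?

The 13th falls on a Friday when the month's 13th has weekday Fri.
Jan 13 is Sat; Feb 13 is Tue; Mar 13 is Tue; Apr 13 is Fri ✓; May 13 is Sun; Jun 13 is Wed; Jul 13 is Fri ✓; Aug 13 is Mon; Sep 13 is Thu; Oct 13 is Sat; Nov 13 is Tue; Dec 13 is Thu.
Friday the 13ths: Apr, Jul.

2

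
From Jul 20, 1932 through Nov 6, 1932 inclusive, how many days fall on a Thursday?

16

Jul 20, 1932 is a Wednesday.
The range spans 110 days (inclusive of both endpoints).
110 = 7 × 15 + 5, so there are 15 full weeks plus 5 extra days.
Each full week contributes one Thursday: 15 so far.
The 5 extra days are Wed, Thu, Fri, Sat, Sun — 1 of them qualifies.
Total: 15 + 1 = 16.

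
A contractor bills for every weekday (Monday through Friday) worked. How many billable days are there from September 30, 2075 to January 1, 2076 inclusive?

68 weekdays

September 30, 2075 is a Monday.
The range spans 94 days (inclusive of both endpoints).
94 = 7 × 13 + 3, so there are 13 full weeks plus 3 extra days.
Each full week contributes 5 weekdays (Mon–Fri): 13 × 5 = 65.
The 3 extra days are Monday, Tuesday, Wednesday — 3 of them qualify.
Total: 65 + 3 = 68.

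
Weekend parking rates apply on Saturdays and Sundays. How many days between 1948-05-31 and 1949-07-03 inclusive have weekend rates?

1948-05-31 is a Monday.
The range spans 399 days (inclusive of both endpoints).
399 = 7 × 57, so the span is exactly 57 full weeks.
Each full week contributes 2 weekend days (Sat, Sun): 57 × 2 = 114.

114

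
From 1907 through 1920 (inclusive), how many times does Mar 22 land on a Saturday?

2

Day of week of March 22 in each year:
1907: Fri, 1908: Sun, 1909: Mon, 1910: Tue, 1911: Wed, 1912: Fri, 1913: Sat ✓, 1914: Sun, 1915: Mon, 1916: Wed, 1917: Thu, 1918: Fri, 1919: Sat ✓, 1920: Mon
Saturdays: 1913, 1919.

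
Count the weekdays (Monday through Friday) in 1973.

261 weekdays

1973-01-01 is a Monday.
That's 365 days from start to end, counting both.
365 = 7 × 52 + 1, so there are 52 full weeks plus 1 extra day.
Each full week contributes 5 weekdays (Mon–Fri): 52 × 5 = 260.
The 1 extra day is Mon — 1 of them qualifies.
Total: 260 + 1 = 261.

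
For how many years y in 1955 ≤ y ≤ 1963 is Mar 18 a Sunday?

2

Day of week of March 18 in each year:
1955: Fri, 1956: Sun ✓, 1957: Mon, 1958: Tue, 1959: Wed, 1960: Fri, 1961: Sat, 1962: Sun ✓, 1963: Mon
Sundays: 1956, 1962.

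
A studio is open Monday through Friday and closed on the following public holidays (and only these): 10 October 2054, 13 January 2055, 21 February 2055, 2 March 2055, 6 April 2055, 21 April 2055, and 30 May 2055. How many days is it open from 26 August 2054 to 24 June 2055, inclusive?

213

26 August 2054 is a Wednesday.
The range spans 303 days (inclusive of both endpoints).
303 = 7 × 43 + 2, so there are 43 full weeks plus 2 extra days.
Each full week contributes 5 weekdays (Mon–Fri): 43 × 5 = 215.
The 2 extra days are Wednesday, Thursday — 2 of them qualify.
Total: 215 + 2 = 217.
Holidays: 10 October 2054 (Sat); 13 January 2055 (Wed); 21 February 2055 (Sun); 2 March 2055 (Tue); 6 April 2055 (Tue); 21 April 2055 (Wed); 30 May 2055 (Sun).
4 of the 7 holidays fall on weekdays; the rest are weekends and were already excluded.
Business days: 217 − 4 = 213.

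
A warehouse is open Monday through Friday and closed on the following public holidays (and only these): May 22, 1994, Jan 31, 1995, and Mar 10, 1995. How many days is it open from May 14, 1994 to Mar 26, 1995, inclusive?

223

May 14, 1994 is a Saturday.
That's 317 days from start to end, counting both.
317 = 7 × 45 + 2, so there are 45 full weeks plus 2 extra days.
Each full week contributes 5 weekdays (Mon–Fri): 45 × 5 = 225.
The 2 extra days are Saturday, Sunday — none qualify.
Total: 225 + 0 = 225.
Holidays: May 22, 1994 (Sun); Jan 31, 1995 (Tue); Mar 10, 1995 (Fri).
2 of the 3 holidays fall on weekdays; the rest are weekends and were already excluded.
Business days: 225 − 2 = 223.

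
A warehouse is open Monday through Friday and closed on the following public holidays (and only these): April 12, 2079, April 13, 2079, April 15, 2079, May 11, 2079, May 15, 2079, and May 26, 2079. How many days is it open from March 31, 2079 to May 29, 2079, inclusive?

March 31, 2079 is a Friday.
The range spans 60 days (inclusive of both endpoints).
60 = 7 × 8 + 4, so there are 8 full weeks plus 4 extra days.
Each full week contributes 5 weekdays (Mon–Fri): 8 × 5 = 40.
The 4 extra days are Friday, Saturday, Sunday, Monday — 2 of them qualify.
Total: 40 + 2 = 42.
Holidays: April 12, 2079 (Wed); April 13, 2079 (Thu); April 15, 2079 (Sat); May 11, 2079 (Thu); May 15, 2079 (Mon); May 26, 2079 (Fri).
5 of the 6 holidays fall on weekdays; the rest are weekends and were already excluded.
Business days: 42 − 5 = 37.

37 business days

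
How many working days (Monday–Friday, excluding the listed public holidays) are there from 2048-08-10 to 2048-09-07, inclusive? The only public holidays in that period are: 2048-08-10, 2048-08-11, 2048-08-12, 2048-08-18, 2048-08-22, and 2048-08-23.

2048-08-10 is a Monday.
That's 29 days from start to end, counting both.
29 = 7 × 4 + 1, so there are 4 full weeks plus 1 extra day.
Each full week contributes 5 weekdays (Mon–Fri): 4 × 5 = 20.
The 1 extra day is Monday — 1 of them qualifies.
Total: 20 + 1 = 21.
Holidays: 2048-08-10 (Mon); 2048-08-11 (Tue); 2048-08-12 (Wed); 2048-08-18 (Tue); 2048-08-22 (Sat); 2048-08-23 (Sun).
4 of the 6 holidays fall on weekdays; the rest are weekends and were already excluded.
Business days: 21 − 4 = 17.

17 working days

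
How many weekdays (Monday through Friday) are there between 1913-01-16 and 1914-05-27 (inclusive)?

1913-01-16 is a Thursday.
That's 497 days from start to end, counting both.
497 = 7 × 71, so the span is exactly 71 full weeks.
Each full week contributes 5 weekdays (Mon–Fri): 71 × 5 = 355.

355 weekdays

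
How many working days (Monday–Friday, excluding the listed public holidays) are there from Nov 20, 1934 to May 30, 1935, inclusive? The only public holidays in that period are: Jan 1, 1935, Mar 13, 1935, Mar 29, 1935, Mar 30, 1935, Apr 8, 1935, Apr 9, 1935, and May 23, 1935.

132 working days

Nov 20, 1934 is a Tuesday.
From Nov 20, 1934 to May 30, 1935 is 192 days inclusive.
192 = 7 × 27 + 3, so there are 27 full weeks plus 3 extra days.
Each full week contributes 5 weekdays (Mon–Fri): 27 × 5 = 135.
The 3 extra days are Tuesday, Wednesday, Thursday — 3 of them qualify.
Total: 135 + 3 = 138.
Holidays: Jan 1, 1935 (Tue); Mar 13, 1935 (Wed); Mar 29, 1935 (Fri); Mar 30, 1935 (Sat); Apr 8, 1935 (Mon); Apr 9, 1935 (Tue); May 23, 1935 (Thu).
6 of the 7 holidays fall on weekdays; the rest are weekends and were already excluded.
Business days: 138 − 6 = 132.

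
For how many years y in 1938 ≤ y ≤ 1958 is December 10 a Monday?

Day of week of December 10 in each year:
1938: Sat, 1939: Sun, 1940: Tue, 1941: Wed, 1942: Thu, 1943: Fri, 1944: Sun, 1945: Mon ✓, 1946: Tue, 1947: Wed, 1948: Fri, 1949: Sat, 1950: Sun, 1951: Mon ✓, 1952: Wed, 1953: Thu, 1954: Fri, 1955: Sat, 1956: Mon ✓, 1957: Tue, 1958: Wed
Mondays: 1945, 1951, 1956.

3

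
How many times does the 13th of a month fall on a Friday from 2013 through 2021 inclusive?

16

Friday-the-13ths by year:
2013: Sep, Dec
2014: Jun
2015: Feb, Mar, Nov
2016: May
2017: Jan, Oct
2018: Apr, Jul
2019: Sep, Dec
2020: Mar, Nov
2021: Aug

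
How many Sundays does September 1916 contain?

1 September 1916 is a Friday.
That's 30 days from start to end, counting both.
30 = 7 × 4 + 2, so there are 4 full weeks plus 2 extra days.
Each full week contributes one Sunday: 4 so far.
The 2 extra days are Friday, Saturday — none qualify.
Total: 4 + 0 = 4.

4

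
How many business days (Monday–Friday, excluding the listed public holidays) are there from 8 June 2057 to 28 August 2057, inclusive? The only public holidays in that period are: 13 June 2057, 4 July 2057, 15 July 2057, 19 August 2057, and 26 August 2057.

56 business days

8 June 2057 is a Friday.
That's 82 days from start to end, counting both.
82 = 7 × 11 + 5, so there are 11 full weeks plus 5 extra days.
Each full week contributes 5 weekdays (Mon–Fri): 11 × 5 = 55.
The 5 extra days are Fri, Sat, Sun, Mon, Tue — 3 of them qualify.
Total: 55 + 3 = 58.
Holidays: 13 June 2057 (Wed); 4 July 2057 (Wed); 15 July 2057 (Sun); 19 August 2057 (Sun); 26 August 2057 (Sun).
2 of the 5 holidays fall on weekdays; the rest are weekends and were already excluded.
Business days: 58 − 2 = 56.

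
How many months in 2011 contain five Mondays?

4

A month has five Mondays exactly when Monday falls within its first (length − 28) days.
Jan: 31 days, starts Sat → 5 of Sat, Sun, Mon ✓
Feb: 28 days, starts Tue → 5 of (none)
Mar: 31 days, starts Tue → 5 of Tue, Wed, Thu
Apr: 30 days, starts Fri → 5 of Fri, Sat
May: 31 days, starts Sun → 5 of Sun, Mon, Tue ✓
Jun: 30 days, starts Wed → 5 of Wed, Thu
Jul: 31 days, starts Fri → 5 of Fri, Sat, Sun
Aug: 31 days, starts Mon → 5 of Mon, Tue, Wed ✓
Sep: 30 days, starts Thu → 5 of Thu, Fri
Oct: 31 days, starts Sat → 5 of Sat, Sun, Mon ✓
Nov: 30 days, starts Tue → 5 of Tue, Wed
Dec: 31 days, starts Thu → 5 of Thu, Fri, Sat
Months with five Mondays: Jan, May, Aug, Oct.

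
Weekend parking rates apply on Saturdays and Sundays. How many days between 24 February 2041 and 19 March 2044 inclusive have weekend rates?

24 February 2041 is a Sunday.
From 24 February 2041 to 19 March 2044 is 1120 days inclusive.
1120 = 7 × 160, so the span is exactly 160 full weeks.
Each full week contributes 2 weekend days (Sat, Sun): 160 × 2 = 320.

320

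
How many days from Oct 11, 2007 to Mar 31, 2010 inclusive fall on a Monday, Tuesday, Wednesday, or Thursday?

516

Oct 11, 2007 is a Thursday.
That's 903 days from start to end, counting both.
903 = 7 × 129, so the span is exactly 129 full weeks.
Each full week contributes 4 days from the set (Mon, Tue, Wed, Thu): 129 × 4 = 516.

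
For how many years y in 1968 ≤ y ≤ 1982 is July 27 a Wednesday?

1

Day of week of July 27 in each year:
1968: Sat, 1969: Sun, 1970: Mon, 1971: Tue, 1972: Thu, 1973: Fri, 1974: Sat, 1975: Sun, 1976: Tue, 1977: Wed ✓, 1978: Thu, 1979: Fri, 1980: Sun, 1981: Mon, 1982: Tue
Wednesdays: 1977.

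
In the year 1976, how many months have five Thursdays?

A month has five Thursdays exactly when Thursday falls within its first (length − 28) days.
Jan: 31 days, starts Thu → 5 of Thu, Fri, Sat ✓
Feb: 29 days, starts Sun → 5 of Sun
Mar: 31 days, starts Mon → 5 of Mon, Tue, Wed
Apr: 30 days, starts Thu → 5 of Thu, Fri ✓
May: 31 days, starts Sat → 5 of Sat, Sun, Mon
Jun: 30 days, starts Tue → 5 of Tue, Wed
Jul: 31 days, starts Thu → 5 of Thu, Fri, Sat ✓
Aug: 31 days, starts Sun → 5 of Sun, Mon, Tue
Sep: 30 days, starts Wed → 5 of Wed, Thu ✓
Oct: 31 days, starts Fri → 5 of Fri, Sat, Sun
Nov: 30 days, starts Mon → 5 of Mon, Tue
Dec: 31 days, starts Wed → 5 of Wed, Thu, Fri ✓
Months with five Thursdays: Jan, Apr, Jul, Sep, Dec.

5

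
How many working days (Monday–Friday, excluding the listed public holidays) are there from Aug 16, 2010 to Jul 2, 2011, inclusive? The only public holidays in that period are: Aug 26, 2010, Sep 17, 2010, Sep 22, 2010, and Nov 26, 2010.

Aug 16, 2010 is a Monday.
From Aug 16, 2010 to Jul 2, 2011 is 321 days inclusive.
321 = 7 × 45 + 6, so there are 45 full weeks plus 6 extra days.
Each full week contributes 5 weekdays (Mon–Fri): 45 × 5 = 225.
The 6 extra days are Monday, Tuesday, Wednesday, Thursday, Friday, Saturday — 5 of them qualify.
Total: 225 + 5 = 230.
Holidays: Aug 26, 2010 (Thu); Sep 17, 2010 (Fri); Sep 22, 2010 (Wed); Nov 26, 2010 (Fri).
All 4 holidays fall on weekdays, so subtract 4.
Business days: 230 − 4 = 226.

226 working days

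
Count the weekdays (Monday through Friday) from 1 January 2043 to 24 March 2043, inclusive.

59

1 January 2043 is a Thursday.
That's 83 days from start to end, counting both.
83 = 7 × 11 + 6, so there are 11 full weeks plus 6 extra days.
Each full week contributes 5 weekdays (Mon–Fri): 11 × 5 = 55.
The 6 extra days are Thu, Fri, Sat, Sun, Mon, Tue — 4 of them qualify.
Total: 55 + 4 = 59.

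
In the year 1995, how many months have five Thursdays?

A month has five Thursdays exactly when Thursday falls within its first (length − 28) days.
Jan: 31 days, starts Sun → 5 of Sun, Mon, Tue
Feb: 28 days, starts Wed → 5 of (none)
Mar: 31 days, starts Wed → 5 of Wed, Thu, Fri ✓
Apr: 30 days, starts Sat → 5 of Sat, Sun
May: 31 days, starts Mon → 5 of Mon, Tue, Wed
Jun: 30 days, starts Thu → 5 of Thu, Fri ✓
Jul: 31 days, starts Sat → 5 of Sat, Sun, Mon
Aug: 31 days, starts Tue → 5 of Tue, Wed, Thu ✓
Sep: 30 days, starts Fri → 5 of Fri, Sat
Oct: 31 days, starts Sun → 5 of Sun, Mon, Tue
Nov: 30 days, starts Wed → 5 of Wed, Thu ✓
Dec: 31 days, starts Fri → 5 of Fri, Sat, Sun
Months with five Thursdays: Mar, Jun, Aug, Nov.

4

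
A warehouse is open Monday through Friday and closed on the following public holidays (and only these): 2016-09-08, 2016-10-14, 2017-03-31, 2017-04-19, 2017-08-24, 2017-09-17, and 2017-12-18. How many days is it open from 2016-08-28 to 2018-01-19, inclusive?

2016-08-28 is a Sunday.
That's 510 days from start to end, counting both.
510 = 7 × 72 + 6, so there are 72 full weeks plus 6 extra days.
Each full week contributes 5 weekdays (Mon–Fri): 72 × 5 = 360.
The 6 extra days are Sunday, Monday, Tuesday, Wednesday, Thursday, Friday — 5 of them qualify.
Total: 360 + 5 = 365.
Holidays: 2016-09-08 (Thu); 2016-10-14 (Fri); 2017-03-31 (Fri); 2017-04-19 (Wed); 2017-08-24 (Thu); 2017-09-17 (Sun); 2017-12-18 (Mon).
6 of the 7 holidays fall on weekdays; the rest are weekends and were already excluded.
Business days: 365 − 6 = 359.

359 business days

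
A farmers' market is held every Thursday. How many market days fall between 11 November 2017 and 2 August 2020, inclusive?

11 November 2017 is a Saturday.
The range spans 996 days (inclusive of both endpoints).
996 = 7 × 142 + 2, so there are 142 full weeks plus 2 extra days.
Each full week contributes one Thursday: 142 so far.
The 2 extra days are Sat, Sun — none qualify.
Total: 142 + 0 = 142.

142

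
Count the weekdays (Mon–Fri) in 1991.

1 January 1991 is a Tuesday.
That's 365 days from start to end, counting both.
365 = 7 × 52 + 1, so there are 52 full weeks plus 1 extra day.
Each full week contributes 5 weekdays (Mon–Fri): 52 × 5 = 260.
The 1 extra day is Tuesday — 1 of them qualifies.
Total: 260 + 1 = 261.

261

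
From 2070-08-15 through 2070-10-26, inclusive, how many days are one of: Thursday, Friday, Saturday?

2070-08-15 is a Friday.
The range spans 73 days (inclusive of both endpoints).
73 = 7 × 10 + 3, so there are 10 full weeks plus 3 extra days.
Each full week contributes 3 days from the set (Thu, Fri, Sat): 10 × 3 = 30.
The 3 extra days are Fri, Sat, Sun — 2 of them qualify.
Total: 30 + 2 = 32.

32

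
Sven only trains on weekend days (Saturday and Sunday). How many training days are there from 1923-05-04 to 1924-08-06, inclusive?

1923-05-04 is a Friday.
From 1923-05-04 to 1924-08-06 is 461 days inclusive.
461 = 7 × 65 + 6, so there are 65 full weeks plus 6 extra days.
Each full week contributes 2 weekend days (Sat, Sun): 65 × 2 = 130.
The 6 extra days are Fri, Sat, Sun, Mon, Tue, Wed — 2 of them qualify.
Total: 130 + 2 = 132.

132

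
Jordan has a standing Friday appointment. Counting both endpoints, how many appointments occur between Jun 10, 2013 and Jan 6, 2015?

Jun 10, 2013 is a Monday.
From Jun 10, 2013 to Jan 6, 2015 is 576 days inclusive.
576 = 7 × 82 + 2, so there are 82 full weeks plus 2 extra days.
Each full week contributes one Friday: 82 so far.
The 2 extra days are Monday, Tuesday — none qualify.
Total: 82 + 0 = 82.

82 Fridays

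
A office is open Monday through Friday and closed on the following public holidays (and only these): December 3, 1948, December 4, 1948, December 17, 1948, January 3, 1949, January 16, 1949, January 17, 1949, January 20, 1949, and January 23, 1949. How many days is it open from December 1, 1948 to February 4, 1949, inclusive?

43

December 1, 1948 is a Wednesday.
The range spans 66 days (inclusive of both endpoints).
66 = 7 × 9 + 3, so there are 9 full weeks plus 3 extra days.
Each full week contributes 5 weekdays (Mon–Fri): 9 × 5 = 45.
The 3 extra days are Wed, Thu, Fri — 3 of them qualify.
Total: 45 + 3 = 48.
Holidays: December 3, 1948 (Fri); December 4, 1948 (Sat); December 17, 1948 (Fri); January 3, 1949 (Mon); January 16, 1949 (Sun); January 17, 1949 (Mon); January 20, 1949 (Thu); January 23, 1949 (Sun).
5 of the 8 holidays fall on weekdays; the rest are weekends and were already excluded.
Business days: 48 − 5 = 43.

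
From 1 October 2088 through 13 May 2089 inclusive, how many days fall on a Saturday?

32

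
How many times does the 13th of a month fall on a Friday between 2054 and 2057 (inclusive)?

7

Friday-the-13ths by year:
2054: Feb, Mar, Nov
2055: Aug
2056: Oct
2057: Apr, Jul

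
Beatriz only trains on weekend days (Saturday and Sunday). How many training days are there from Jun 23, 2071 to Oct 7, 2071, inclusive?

Jun 23, 2071 is a Tuesday.
The range spans 107 days (inclusive of both endpoints).
107 = 7 × 15 + 2, so there are 15 full weeks plus 2 extra days.
Each full week contributes 2 weekend days (Sat, Sun): 15 × 2 = 30.
The 2 extra days are Tue, Wed — none qualify.
Total: 30 + 0 = 30.

30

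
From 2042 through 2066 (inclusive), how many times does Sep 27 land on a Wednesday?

4

Day of week of September 27 in each year:
2042: Sat, 2043: Sun, 2044: Tue, 2045: Wed ✓, 2046: Thu, 2047: Fri, 2048: Sun, 2049: Mon, 2050: Tue, 2051: Wed ✓, 2052: Fri, 2053: Sat, 2054: Sun, 2055: Mon, 2056: Wed ✓, 2057: Thu, 2058: Fri, 2059: Sat, 2060: Mon, 2061: Tue, 2062: Wed ✓, 2063: Thu, 2064: Sat, 2065: Sun, 2066: Mon
Wednesdays: 2045, 2051, 2056, 2062.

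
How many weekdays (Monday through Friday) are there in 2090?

260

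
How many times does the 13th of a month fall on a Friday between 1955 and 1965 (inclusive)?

20

Friday-the-13ths by year:
1955: May
1956: Jan, Apr, Jul
1957: Sep, Dec
1958: Jun
1959: Feb, Mar, Nov
1960: May
1961: Jan, Oct
1962: Apr, Jul
1963: Sep, Dec
1964: Mar, Nov
1965: Aug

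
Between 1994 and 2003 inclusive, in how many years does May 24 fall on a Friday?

Day of week of May 24 in each year:
1994: Tue, 1995: Wed, 1996: Fri ✓, 1997: Sat, 1998: Sun, 1999: Mon, 2000: Wed, 2001: Thu, 2002: Fri ✓, 2003: Sat
Fridays: 1996, 2002.

2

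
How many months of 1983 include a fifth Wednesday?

4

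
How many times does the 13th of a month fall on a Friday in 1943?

1

The 13th falls on a Friday when the month's 13th has weekday Fri.
Jan 13 is Wed; Feb 13 is Sat; Mar 13 is Sat; Apr 13 is Tue; May 13 is Thu; Jun 13 is Sun; Jul 13 is Tue; Aug 13 is Fri ✓; Sep 13 is Mon; Oct 13 is Wed; Nov 13 is Sat; Dec 13 is Mon.
Friday the 13ths: Aug.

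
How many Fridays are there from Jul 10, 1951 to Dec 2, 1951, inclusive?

Jul 10, 1951 is a Tuesday.
That's 146 days from start to end, counting both.
146 = 7 × 20 + 6, so there are 20 full weeks plus 6 extra days.
Each full week contributes one Friday: 20 so far.
The 6 extra days are Tue, Wed, Thu, Fri, Sat, Sun — 1 of them qualifies.
Total: 20 + 1 = 21.

21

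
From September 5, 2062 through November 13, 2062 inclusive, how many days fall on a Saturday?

10 Saturdays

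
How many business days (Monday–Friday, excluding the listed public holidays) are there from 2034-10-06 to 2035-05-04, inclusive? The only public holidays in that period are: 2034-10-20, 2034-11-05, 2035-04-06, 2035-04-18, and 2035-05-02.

147 business days

2034-10-06 is a Friday.
From 2034-10-06 to 2035-05-04 is 211 days inclusive.
211 = 7 × 30 + 1, so there are 30 full weeks plus 1 extra day.
Each full week contributes 5 weekdays (Mon–Fri): 30 × 5 = 150.
The 1 extra day is Friday — 1 of them qualifies.
Total: 150 + 1 = 151.
Holidays: 2034-10-20 (Fri); 2034-11-05 (Sun); 2035-04-06 (Fri); 2035-04-18 (Wed); 2035-05-02 (Wed).
4 of the 5 holidays fall on weekdays; the rest are weekends and were already excluded.
Business days: 151 − 4 = 147.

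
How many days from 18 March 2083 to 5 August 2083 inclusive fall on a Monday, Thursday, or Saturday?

18 March 2083 is a Thursday.
From 18 March 2083 to 5 August 2083 is 141 days inclusive.
141 = 7 × 20 + 1, so there are 20 full weeks plus 1 extra day.
Each full week contributes 3 days from the set (Mon, Thu, Sat): 20 × 3 = 60.
The 1 extra day is Thu — 1 of them qualifies.
Total: 60 + 1 = 61.

61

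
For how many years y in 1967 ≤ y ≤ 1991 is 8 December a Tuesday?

3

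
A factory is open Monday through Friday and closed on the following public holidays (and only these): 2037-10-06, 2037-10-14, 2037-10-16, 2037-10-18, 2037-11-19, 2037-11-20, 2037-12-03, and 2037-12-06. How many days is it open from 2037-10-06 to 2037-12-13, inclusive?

43

2037-10-06 is a Tuesday.
The range spans 69 days (inclusive of both endpoints).
69 = 7 × 9 + 6, so there are 9 full weeks plus 6 extra days.
Each full week contributes 5 weekdays (Mon–Fri): 9 × 5 = 45.
The 6 extra days are Tue, Wed, Thu, Fri, Sat, Sun — 4 of them qualify.
Total: 45 + 4 = 49.
Holidays: 2037-10-06 (Tue); 2037-10-14 (Wed); 2037-10-16 (Fri); 2037-10-18 (Sun); 2037-11-19 (Thu); 2037-11-20 (Fri); 2037-12-03 (Thu); 2037-12-06 (Sun).
6 of the 8 holidays fall on weekdays; the rest are weekends and were already excluded.
Business days: 49 − 6 = 43.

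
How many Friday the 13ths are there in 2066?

1

The 13th falls on a Friday when the month's 13th has weekday Fri.
Jan 13 is Wed; Feb 13 is Sat; Mar 13 is Sat; Apr 13 is Tue; May 13 is Thu; Jun 13 is Sun; Jul 13 is Tue; Aug 13 is Fri ✓; Sep 13 is Mon; Oct 13 is Wed; Nov 13 is Sat; Dec 13 is Mon.
Friday the 13ths: Aug.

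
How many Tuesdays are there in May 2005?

5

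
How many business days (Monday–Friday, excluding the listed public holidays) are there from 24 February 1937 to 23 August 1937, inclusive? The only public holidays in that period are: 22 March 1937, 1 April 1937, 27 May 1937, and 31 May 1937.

125 business days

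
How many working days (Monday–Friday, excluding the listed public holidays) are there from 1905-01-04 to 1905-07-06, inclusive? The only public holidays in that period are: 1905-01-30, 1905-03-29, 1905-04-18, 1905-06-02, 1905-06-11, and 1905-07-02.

1905-01-04 is a Wednesday.
The range spans 184 days (inclusive of both endpoints).
184 = 7 × 26 + 2, so there are 26 full weeks plus 2 extra days.
Each full week contributes 5 weekdays (Mon–Fri): 26 × 5 = 130.
The 2 extra days are Wed, Thu — 2 of them qualify.
Total: 130 + 2 = 132.
Holidays: 1905-01-30 (Mon); 1905-03-29 (Wed); 1905-04-18 (Tue); 1905-06-02 (Fri); 1905-06-11 (Sun); 1905-07-02 (Sun).
4 of the 6 holidays fall on weekdays; the rest are weekends and were already excluded.
Business days: 132 − 4 = 128.

128 working days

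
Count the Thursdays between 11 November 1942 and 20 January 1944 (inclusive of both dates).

63 Thursdays

11 November 1942 is a Wednesday.
That's 436 days from start to end, counting both.
436 = 7 × 62 + 2, so there are 62 full weeks plus 2 extra days.
Each full week contributes one Thursday: 62 so far.
The 2 extra days are Wednesday, Thursday — 1 of them qualifies.
Total: 62 + 1 = 63.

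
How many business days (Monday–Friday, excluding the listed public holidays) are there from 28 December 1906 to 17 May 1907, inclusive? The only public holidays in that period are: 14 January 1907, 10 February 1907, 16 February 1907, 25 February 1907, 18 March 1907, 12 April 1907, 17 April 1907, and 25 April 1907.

28 December 1906 is a Friday.
From 28 December 1906 to 17 May 1907 is 141 days inclusive.
141 = 7 × 20 + 1, so there are 20 full weeks plus 1 extra day.
Each full week contributes 5 weekdays (Mon–Fri): 20 × 5 = 100.
The 1 extra day is Fri — 1 of them qualifies.
Total: 100 + 1 = 101.
Holidays: 14 January 1907 (Mon); 10 February 1907 (Sun); 16 February 1907 (Sat); 25 February 1907 (Mon); 18 March 1907 (Mon); 12 April 1907 (Fri); 17 April 1907 (Wed); 25 April 1907 (Thu).
6 of the 8 holidays fall on weekdays; the rest are weekends and were already excluded.
Business days: 101 − 6 = 95.

95 business days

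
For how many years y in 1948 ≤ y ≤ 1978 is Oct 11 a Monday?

5

Day of week of October 11 in each year:
1948: Mon ✓, 1949: Tue, 1950: Wed, 1951: Thu, 1952: Sat, 1953: Sun, 1954: Mon ✓, 1955: Tue, 1956: Thu, 1957: Fri, 1958: Sat, 1959: Sun, 1960: Tue, 1961: Wed, 1962: Thu, 1963: Fri, 1964: Sun, 1965: Mon ✓, 1966: Tue, 1967: Wed, 1968: Fri, 1969: Sat, 1970: Sun, 1971: Mon ✓, 1972: Wed, 1973: Thu, 1974: Fri, 1975: Sat, 1976: Mon ✓, 1977: Tue, 1978: Wed
Mondays: 1948, 1954, 1965, 1971, 1976.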